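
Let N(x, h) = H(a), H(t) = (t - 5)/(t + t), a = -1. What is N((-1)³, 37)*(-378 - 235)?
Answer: -1839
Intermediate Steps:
H(t) = (-5 + t)/(2*t) (H(t) = (-5 + t)/((2*t)) = (-5 + t)*(1/(2*t)) = (-5 + t)/(2*t))
N(x, h) = 3 (N(x, h) = (½)*(-5 - 1)/(-1) = (½)*(-1)*(-6) = 3)
N((-1)³, 37)*(-378 - 235) = 3*(-378 - 235) = 3*(-613) = -1839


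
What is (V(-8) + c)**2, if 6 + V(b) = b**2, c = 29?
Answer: 7569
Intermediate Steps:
V(b) = -6 + b**2
(V(-8) + c)**2 = ((-6 + (-8)**2) + 29)**2 = ((-6 + 64) + 29)**2 = (58 + 29)**2 = 87**2 = 7569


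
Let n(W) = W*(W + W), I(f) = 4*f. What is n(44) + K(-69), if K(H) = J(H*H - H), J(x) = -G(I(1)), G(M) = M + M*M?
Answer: 3852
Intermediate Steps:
G(M) = M + M²
n(W) = 2*W² (n(W) = W*(2*W) = 2*W²)
J(x) = -20 (J(x) = -4*1*(1 + 4*1) = -4*(1 + 4) = -4*5 = -1*20 = -20)
K(H) = -20
n(44) + K(-69) = 2*44² - 20 = 2*1936 - 20 = 3872 - 20 = 3852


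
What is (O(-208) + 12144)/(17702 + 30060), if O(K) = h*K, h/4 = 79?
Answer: -26792/23881 ≈ -1.1219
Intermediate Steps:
h = 316 (h = 4*79 = 316)
O(K) = 316*K
(O(-208) + 12144)/(17702 + 30060) = (316*(-208) + 12144)/(17702 + 30060) = (-65728 + 12144)/47762 = -53584*1/47762 = -26792/23881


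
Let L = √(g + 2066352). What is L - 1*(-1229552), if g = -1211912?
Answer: 1229552 + 2*√213610 ≈ 1.2305e+6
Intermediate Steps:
L = 2*√213610 (L = √(-1211912 + 2066352) = √854440 = 2*√213610 ≈ 924.36)
L - 1*(-1229552) = 2*√213610 - 1*(-1229552) = 2*√213610 + 1229552 = 1229552 + 2*√213610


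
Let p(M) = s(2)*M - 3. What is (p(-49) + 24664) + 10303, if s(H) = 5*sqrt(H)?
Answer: 34964 - 245*sqrt(2) ≈ 34618.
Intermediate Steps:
p(M) = -3 + 5*M*sqrt(2) (p(M) = (5*sqrt(2))*M - 3 = 5*M*sqrt(2) - 3 = -3 + 5*M*sqrt(2))
(p(-49) + 24664) + 10303 = ((-3 + 5*(-49)*sqrt(2)) + 24664) + 10303 = ((-3 - 245*sqrt(2)) + 24664) + 10303 = (24661 - 245*sqrt(2)) + 10303 = 34964 - 245*sqrt(2)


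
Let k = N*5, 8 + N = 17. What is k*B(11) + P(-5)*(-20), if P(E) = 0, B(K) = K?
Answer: 495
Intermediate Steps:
N = 9 (N = -8 + 17 = 9)
k = 45 (k = 9*5 = 45)
k*B(11) + P(-5)*(-20) = 45*11 + 0*(-20) = 495 + 0 = 495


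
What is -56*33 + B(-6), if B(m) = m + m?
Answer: -1860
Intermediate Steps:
B(m) = 2*m
-56*33 + B(-6) = -56*33 + 2*(-6) = -1848 - 12 = -1860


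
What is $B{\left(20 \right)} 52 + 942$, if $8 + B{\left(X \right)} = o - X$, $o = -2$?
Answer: $-618$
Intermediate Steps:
$B{\left(X \right)} = -10 - X$ ($B{\left(X \right)} = -8 - \left(2 + X\right) = -10 - X$)
$B{\left(20 \right)} 52 + 942 = \left(-10 - 20\right) 52 + 942 = \left(-30\right) 52 + 942 = -1560 + 942 = -618$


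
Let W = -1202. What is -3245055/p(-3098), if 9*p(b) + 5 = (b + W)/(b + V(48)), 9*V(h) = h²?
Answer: 8300201679/991 ≈ 8.3756e+6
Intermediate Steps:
V(h) = h²/9
p(b) = -5/9 + (-1202 + b)/(9*(256 + b)) (p(b) = -5/9 + ((b - 1202)/(b + (⅑)*48²))/9 = -5/9 + ((-1202 + b)/(b + (⅑)*2304))/9 = -5/9 + ((-1202 + b)/(b + 256))/9 = -5/9 + ((-1202 + b)/(256 + b))/9 = -5/9 + (-1202 + b)/(9*(256 + b)))
-3245055/p(-3098) = -3245055*9*(256 - 3098)/(2*(-1241 - 2*(-3098))) = -3245055*(-12789/(-1241 + 6196)) = -3245055/((2/9)*(-1/2842)*4955) = -3245055/(-4955/12789) = -3245055*(-12789/4955) = 8300201679/991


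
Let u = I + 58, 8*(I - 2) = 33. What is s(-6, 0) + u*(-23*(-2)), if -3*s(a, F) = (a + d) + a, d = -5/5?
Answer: 35449/12 ≈ 2954.1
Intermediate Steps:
I = 49/8 (I = 2 + (⅛)*33 = 2 + 33/8 = 49/8 ≈ 6.1250)
d = -1 (d = -5*⅕ = -1)
s(a, F) = ⅓ - 2*a/3 (s(a, F) = -((a - 1) + a)/3 = -((-1 + a) + a)/3 = -(-1 + 2*a)/3 = ⅓ - 2*a/3)
u = 513/8 (u = 49/8 + 58 = 513/8 ≈ 64.125)
s(-6, 0) + u*(-23*(-2)) = (⅓ - ⅔*(-6)) + 513*(-23*(-2))/8 = (⅓ + 4) + (513/8)*46 = 13/3 + 11799/4 = 35449/12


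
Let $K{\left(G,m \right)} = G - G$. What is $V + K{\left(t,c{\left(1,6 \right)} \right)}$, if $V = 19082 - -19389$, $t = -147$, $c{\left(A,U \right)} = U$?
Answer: $38471$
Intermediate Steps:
$K{\left(G,m \right)} = 0$
$V = 38471$ ($V = 19082 + 19389 = 38471$)
$V + K{\left(t,c{\left(1,6 \right)} \right)} = 38471 + 0 = 38471$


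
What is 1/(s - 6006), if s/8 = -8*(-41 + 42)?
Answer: -1/6070 ≈ -0.00016474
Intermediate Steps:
s = -64 (s = 8*(-8*(-41 + 42)) = 8*(-8*1) = 8*(-8) = -64)
1/(s - 6006) = 1/(-64 - 6006) = 1/(-6070) = -1/6070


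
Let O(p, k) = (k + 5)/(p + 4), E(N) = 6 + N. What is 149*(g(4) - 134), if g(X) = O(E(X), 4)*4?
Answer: -137080/7 ≈ -19583.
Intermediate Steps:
O(p, k) = (5 + k)/(4 + p)
g(X) = 36/(10 + X) (g(X) = ((5 + 4)/(4 + (6 + X)))*4 = (9/(10 + X))*4 = 36/(10 + X))
149*(g(4) - 134) = 149*(36/(10 + 4) - 134) = 149*(36/14 - 134) = 149*(36*(1/14) - 134) = 149*(18/7 - 134) = 149*(-920/7) = -137080/7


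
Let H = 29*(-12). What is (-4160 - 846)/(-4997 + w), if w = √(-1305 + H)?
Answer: 658289/657149 + 2503*I*√1653/12485831 ≈ 1.0017 + 0.0081504*I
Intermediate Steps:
H = -348
w = I*√1653 (w = √(-1305 - 348) = √(-1653) = I*√1653 ≈ 40.657*I)
(-4160 - 846)/(-4997 + w) = (-4160 - 846)/(-4997 + I*√1653) = -5006/(-4997 + I*√1653)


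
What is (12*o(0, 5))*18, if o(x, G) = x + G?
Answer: 1080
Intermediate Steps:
o(x, G) = G + x
(12*o(0, 5))*18 = (12*(5 + 0))*18 = (12*5)*18 = 60*18 = 1080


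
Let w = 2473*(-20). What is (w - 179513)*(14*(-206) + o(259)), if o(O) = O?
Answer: 601054125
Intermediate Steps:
w = -49460
(w - 179513)*(14*(-206) + o(259)) = (-49460 - 179513)*(14*(-206) + 259) = -228973*(-2884 + 259) = -228973*(-2625) = 601054125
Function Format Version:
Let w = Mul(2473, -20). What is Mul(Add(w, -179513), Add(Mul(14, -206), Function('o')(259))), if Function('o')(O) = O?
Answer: 601054125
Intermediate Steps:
w = -49460
Mul(Add(w, -179513), Add(Mul(14, -206), Function('o')(259))) = Mul(Add(-49460, -179513), Add(Mul(14, -206), 259)) = Mul(-228973, Add(-2884, 259)) = Mul(-228973, -2625) = 601054125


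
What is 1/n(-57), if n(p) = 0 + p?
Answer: -1/57 ≈ -0.017544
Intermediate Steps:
n(p) = p
1/n(-57) = 1/(-57) = -1/57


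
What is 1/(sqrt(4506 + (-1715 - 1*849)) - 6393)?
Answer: -6393/40868507 - sqrt(1942)/40868507 ≈ -0.00015751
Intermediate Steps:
1/(sqrt(4506 + (-1715 - 1*849)) - 6393) = 1/(sqrt(4506 + (-1715 - 849)) - 6393) = 1/(sqrt(4506 - 2564) - 6393) = 1/(sqrt(1942) - 6393) = 1/(-6393 + sqrt(1942))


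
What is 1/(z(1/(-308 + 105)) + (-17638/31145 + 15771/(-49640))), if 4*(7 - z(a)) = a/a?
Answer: 309207560/1813803407 ≈ 0.17047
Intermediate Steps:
z(a) = 27/4 (z(a) = 7 - a/(4*a) = 7 - ¼*1 = 7 - ¼ = 27/4)
1/(z(1/(-308 + 105)) + (-17638/31145 + 15771/(-49640))) = 1/(27/4 + (-17638/31145 + 15771/(-49640))) = 1/(27/4 + (-17638*1/31145 + 15771*(-1/49640))) = 1/(27/4 + (-17638/31145 - 15771/49640)) = 1/(27/4 - 273347623/309207560) = 1/(1813803407/309207560) = 309207560/1813803407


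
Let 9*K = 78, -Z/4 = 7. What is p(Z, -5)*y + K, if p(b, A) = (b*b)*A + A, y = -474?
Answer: 5581376/3 ≈ 1.8605e+6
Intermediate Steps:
Z = -28 (Z = -4*7 = -28)
p(b, A) = A + A*b² (p(b, A) = b²*A + A = A*b² + A = A + A*b²)
K = 26/3 (K = (⅑)*78 = 26/3 ≈ 8.6667)
p(Z, -5)*y + K = -5*(1 + (-28)²)*(-474) + 26/3 = -5*(1 + 784)*(-474) + 26/3 = -5*785*(-474) + 26/3 = -3925*(-474) + 26/3 = 1860450 + 26/3 = 5581376/3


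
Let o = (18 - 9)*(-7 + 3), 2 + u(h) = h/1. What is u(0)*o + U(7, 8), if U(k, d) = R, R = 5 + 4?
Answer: 81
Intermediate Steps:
u(h) = -2 + h (u(h) = -2 + h/1 = -2 + h*1 = -2 + h)
R = 9
U(k, d) = 9
o = -36 (o = 9*(-4) = -36)
u(0)*o + U(7, 8) = (-2 + 0)*(-36) + 9 = -2*(-36) + 9 = 72 + 9 = 81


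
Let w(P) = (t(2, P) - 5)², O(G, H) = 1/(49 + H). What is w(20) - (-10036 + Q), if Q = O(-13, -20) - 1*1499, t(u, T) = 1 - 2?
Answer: 335558/29 ≈ 11571.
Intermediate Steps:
t(u, T) = -1
w(P) = 36 (w(P) = (-1 - 5)² = (-6)² = 36)
Q = -43470/29 (Q = 1/(49 - 20) - 1*1499 = 1/29 - 1499 = -43470/29 ≈ -1499.0)
w(20) - (-10036 + Q) = 36 - (-10036 - 43470/29) = 36 - 1*(-334514/29) = 36 + 334514/29 = 335558/29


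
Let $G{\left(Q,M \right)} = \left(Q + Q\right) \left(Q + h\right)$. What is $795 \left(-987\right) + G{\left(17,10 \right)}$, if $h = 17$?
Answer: $-783509$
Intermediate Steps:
$G{\left(Q,M \right)} = 2 Q \left(17 + Q\right)$ ($G{\left(Q,M \right)} = \left(Q + Q\right) \left(Q + 17\right) = 2 Q \left(17 + Q\right)$)
$795 \left(-987\right) + G{\left(17,10 \right)} = 795 \left(-987\right) + 2 \cdot 17 \left(17 + 17\right) = -784665 + 2 \cdot 17 \cdot 34 = -784665 + 1156 = -783509$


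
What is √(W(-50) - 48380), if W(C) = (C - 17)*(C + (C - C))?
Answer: I*√45030 ≈ 212.2*I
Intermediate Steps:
W(C) = C*(-17 + C) (W(C) = (-17 + C)*(C + 0) = (-17 + C)*C = C*(-17 + C))
√(W(-50) - 48380) = √(-50*(-17 - 50) - 48380) = √(-50*(-67) - 48380) = √(3350 - 48380) = √(-45030) = I*√45030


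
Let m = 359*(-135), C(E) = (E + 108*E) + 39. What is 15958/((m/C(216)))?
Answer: -125445838/16155 ≈ -7765.1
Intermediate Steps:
C(E) = 39 + 109*E (C(E) = 109*E + 39 = 39 + 109*E)
m = -48465
15958/((m/C(216))) = 15958/((-48465/(39 + 109*216))) = 15958/((-48465/(39 + 23544))) = 15958/((-48465/23583)) = 15958/((-48465*1/23583)) = 15958/(-16155/7861) = 15958*(-7861/16155) = -125445838/16155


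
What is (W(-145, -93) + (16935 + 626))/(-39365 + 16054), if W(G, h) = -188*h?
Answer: -35045/23311 ≈ -1.5034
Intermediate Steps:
(W(-145, -93) + (16935 + 626))/(-39365 + 16054) = (-188*(-93) + (16935 + 626))/(-39365 + 16054) = (17484 + 17561)/(-23311) = 35045*(-1/23311) = -35045/23311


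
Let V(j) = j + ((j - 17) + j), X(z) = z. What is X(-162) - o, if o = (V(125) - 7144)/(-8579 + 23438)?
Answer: -20516/127 ≈ -161.54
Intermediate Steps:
V(j) = -17 + 3*j (V(j) = j + ((-17 + j) + j) = j + (-17 + 2*j) = -17 + 3*j)
o = -58/127 (o = ((-17 + 3*125) - 7144)/(-8579 + 23438) = ((-17 + 375) - 7144)/14859 = (358 - 7144)*(1/14859) = -6786*1/14859 = -58/127 ≈ -0.45669)
X(-162) - o = -162 - 1*(-58/127) = -162 + 58/127 = -20516/127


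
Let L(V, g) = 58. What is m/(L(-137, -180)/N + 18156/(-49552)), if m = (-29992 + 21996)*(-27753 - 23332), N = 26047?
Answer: -131802937612455760/117508829 ≈ -1.1216e+9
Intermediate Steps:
m = 408475660 (m = -7996*(-51085) = 408475660)
m/(L(-137, -180)/N + 18156/(-49552)) = 408475660/(58/26047 + 18156/(-49552)) = 408475660/(58*(1/26047) + 18156*(-1/49552)) = 408475660/(58/26047 - 4539/12388) = 408475660/(-117508829/322670236) = 408475660*(-322670236/117508829) = -131802937612455760/117508829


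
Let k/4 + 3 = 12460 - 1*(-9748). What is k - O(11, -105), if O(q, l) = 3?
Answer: 88817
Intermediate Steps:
k = 88820 (k = -12 + 4*(12460 - 1*(-9748)) = -12 + 4*(12460 + 9748) = -12 + 4*22208 = -12 + 88832 = 88820)
k - O(11, -105) = 88820 - 1*3 = 88820 - 3 = 88817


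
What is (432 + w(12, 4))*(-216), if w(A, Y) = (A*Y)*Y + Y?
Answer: -135648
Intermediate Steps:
w(A, Y) = Y + A*Y**2 (w(A, Y) = A*Y**2 + Y = Y + A*Y**2)
(432 + w(12, 4))*(-216) = (432 + 4*(1 + 12*4))*(-216) = (432 + 4*(1 + 48))*(-216) = (432 + 4*49)*(-216) = (432 + 196)*(-216) = 628*(-216) = -135648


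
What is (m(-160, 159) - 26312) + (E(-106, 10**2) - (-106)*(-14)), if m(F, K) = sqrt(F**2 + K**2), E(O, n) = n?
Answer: -27696 + sqrt(50881) ≈ -27470.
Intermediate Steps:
(m(-160, 159) - 26312) + (E(-106, 10**2) - (-106)*(-14)) = (sqrt((-160)**2 + 159**2) - 26312) + (10**2 - (-106)*(-14)) = (sqrt(25600 + 25281) - 26312) + (100 - 1*1484) = (sqrt(50881) - 26312) + (100 - 1484) = (-26312 + sqrt(50881)) - 1384 = -27696 + sqrt(50881)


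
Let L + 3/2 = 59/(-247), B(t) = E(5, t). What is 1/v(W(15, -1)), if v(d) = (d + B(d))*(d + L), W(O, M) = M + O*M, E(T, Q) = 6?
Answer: 247/43815 ≈ 0.0056373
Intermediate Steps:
B(t) = 6
W(O, M) = M + M*O
L = -859/494 (L = -3/2 + 59/(-247) = -3/2 + 59*(-1/247) = -3/2 - 59/247 = -859/494 ≈ -1.7389)
v(d) = (6 + d)*(-859/494 + d) (v(d) = (d + 6)*(d - 859/494) = (6 + d)*(-859/494 + d))
1/v(W(15, -1)) = 1/(-2577/247 + (-(1 + 15))² + 2105*(-(1 + 15))/494) = 1/(-2577/247 + (-1*16)² + 2105*(-1*16)/494) = 1/(-2577/247 + (-16)² + (2105/494)*(-16)) = 1/(-2577/247 + 256 - 16840/247) = 1/(43815/247) = 247/43815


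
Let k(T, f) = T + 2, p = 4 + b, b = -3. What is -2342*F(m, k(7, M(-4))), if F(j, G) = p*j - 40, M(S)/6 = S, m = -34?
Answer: 173308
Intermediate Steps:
p = 1 (p = 4 - 3 = 1)
M(S) = 6*S
k(T, f) = 2 + T
F(j, G) = -40 + j (F(j, G) = 1*j - 40 = j - 40 = -40 + j)
-2342*F(m, k(7, M(-4))) = -2342*(-40 - 34) = -2342*(-74) = 173308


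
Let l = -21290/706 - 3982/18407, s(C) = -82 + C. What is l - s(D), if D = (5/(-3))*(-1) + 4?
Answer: 895922176/19493013 ≈ 45.961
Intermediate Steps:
D = 17/3 (D = (5*(-1/3))*(-1) + 4 = -5/3*(-1) + 4 = 5/3 + 4 = 17/3 ≈ 5.6667)
l = -197348161/6497671 (l = -21290*1/706 - 3982*1/18407 = -10645/353 - 3982/18407 = -197348161/6497671 ≈ -30.372)
l - s(D) = -197348161/6497671 - (-82 + 17/3) = -197348161/6497671 - 1*(-229/3) = -197348161/6497671 + 229/3 = 895922176/19493013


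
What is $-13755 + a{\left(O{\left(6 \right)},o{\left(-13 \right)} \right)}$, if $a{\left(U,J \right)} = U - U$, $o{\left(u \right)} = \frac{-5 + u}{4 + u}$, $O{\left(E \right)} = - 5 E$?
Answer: $-13755$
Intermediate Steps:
$o{\left(u \right)} = \frac{-5 + u}{4 + u}$
$a{\left(U,J \right)} = 0$
$-13755 + a{\left(O{\left(6 \right)},o{\left(-13 \right)} \right)} = -13755 + 0 = -13755$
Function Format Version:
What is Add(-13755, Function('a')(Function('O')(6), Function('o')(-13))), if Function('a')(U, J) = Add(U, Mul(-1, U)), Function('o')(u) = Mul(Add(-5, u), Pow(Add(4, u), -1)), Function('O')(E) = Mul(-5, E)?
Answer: -13755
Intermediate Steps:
Function('o')(u) = Mul(Pow(Add(4, u), -1), Add(-5, u))
Function('a')(U, J) = 0
Add(-13755, Function('a')(Function('O')(6), Function('o')(-13))) = Add(-13755, 0) = -13755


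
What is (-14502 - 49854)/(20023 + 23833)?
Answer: -16089/10964 ≈ -1.4674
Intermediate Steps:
(-14502 - 49854)/(20023 + 23833) = -64356/43856 = -64356*1/43856 = -16089/10964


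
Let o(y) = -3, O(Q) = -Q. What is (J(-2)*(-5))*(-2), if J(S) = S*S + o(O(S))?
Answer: 10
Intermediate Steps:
J(S) = -3 + S² (J(S) = S*S - 3 = S² - 3 = -3 + S²)
(J(-2)*(-5))*(-2) = ((-3 + (-2)²)*(-5))*(-2) = ((-3 + 4)*(-5))*(-2) = (1*(-5))*(-2) = -5*(-2) = 10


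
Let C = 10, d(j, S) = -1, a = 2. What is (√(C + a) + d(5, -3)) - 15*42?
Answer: -631 + 2*√3 ≈ -627.54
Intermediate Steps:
(√(C + a) + d(5, -3)) - 15*42 = (√(10 + 2) - 1) - 15*42 = (√12 - 1) - 630 = (2*√3 - 1) - 630 = (-1 + 2*√3) - 630 = -631 + 2*√3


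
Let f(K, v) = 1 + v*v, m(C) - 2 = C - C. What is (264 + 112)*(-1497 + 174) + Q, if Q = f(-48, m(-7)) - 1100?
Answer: -498543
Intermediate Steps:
m(C) = 2 (m(C) = 2 + (C - C) = 2 + 0 = 2)
f(K, v) = 1 + v²
Q = -1095 (Q = (1 + 2²) - 1100 = (1 + 4) - 1100 = 5 - 1100 = -1095)
(264 + 112)*(-1497 + 174) + Q = (264 + 112)*(-1497 + 174) - 1095 = 376*(-1323) - 1095 = -497448 - 1095 = -498543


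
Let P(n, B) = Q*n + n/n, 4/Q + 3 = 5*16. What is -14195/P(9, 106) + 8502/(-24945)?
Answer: -9088739967/939595 ≈ -9673.0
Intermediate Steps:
Q = 4/77 (Q = 4/(-3 + 5*16) = 4/(-3 + 80) = 4/77 ≈ 0.051948)
P(n, B) = 1 + 4*n/77 (P(n, B) = 4*n/77 + n/n = 4*n/77 + 1 = 1 + 4*n/77)
-14195/P(9, 106) + 8502/(-24945) = -14195/(1 + (4/77)*9) + 8502/(-24945) = -14195/(1 + 36/77) + 8502*(-1/24945) = -14195/113/77 - 2834/8315 = -14195*77/113 - 2834/8315 = -1093015/113 - 2834/8315 = -9088739967/939595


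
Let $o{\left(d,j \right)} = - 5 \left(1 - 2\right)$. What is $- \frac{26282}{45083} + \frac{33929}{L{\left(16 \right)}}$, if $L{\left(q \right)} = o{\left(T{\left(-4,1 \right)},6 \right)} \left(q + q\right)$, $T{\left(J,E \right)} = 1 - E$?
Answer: $\frac{1525415987}{7213280} \approx 211.47$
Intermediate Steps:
$o{\left(d,j \right)} = 5$ ($o{\left(d,j \right)} = \left(-5\right) \left(-1\right) = 5$)
$L{\left(q \right)} = 10 q$ ($L{\left(q \right)} = 5 \left(q + q\right) = 5 \cdot 2 q = 10 q$)
$- \frac{26282}{45083} + \frac{33929}{L{\left(16 \right)}} = - \frac{26282}{45083} + \frac{33929}{10 \cdot 16} = \left(-26282\right) \frac{1}{45083} + \frac{33929}{160} = - \frac{26282}{45083} + 33929 \cdot \frac{1}{160} = - \frac{26282}{45083} + \frac{33929}{160} = \frac{1525415987}{7213280}$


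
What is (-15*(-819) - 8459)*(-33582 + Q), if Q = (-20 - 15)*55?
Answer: -135849782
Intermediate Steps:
Q = -1925 (Q = -35*55 = -1925)
(-15*(-819) - 8459)*(-33582 + Q) = (-15*(-819) - 8459)*(-33582 - 1925) = (12285 - 8459)*(-35507) = 3826*(-35507) = -135849782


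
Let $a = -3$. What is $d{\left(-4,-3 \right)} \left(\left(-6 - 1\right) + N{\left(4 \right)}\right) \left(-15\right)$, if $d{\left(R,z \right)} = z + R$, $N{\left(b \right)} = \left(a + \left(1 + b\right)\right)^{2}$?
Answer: $-315$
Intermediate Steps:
$N{\left(b \right)} = \left(-2 + b\right)^{2}$ ($N{\left(b \right)} = \left(-3 + \left(1 + b\right)\right)^{2} = \left(-2 + b\right)^{2}$)
$d{\left(R,z \right)} = R + z$
$d{\left(-4,-3 \right)} \left(\left(-6 - 1\right) + N{\left(4 \right)}\right) \left(-15\right) = \left(-4 - 3\right) \left(\left(-6 - 1\right) + \left(-2 + 4\right)^{2}\right) \left(-15\right) = - 7 \left(-7 + 2^{2}\right) \left(-15\right) = - 7 \left(-7 + 4\right) \left(-15\right) = \left(-7\right) \left(-3\right) \left(-15\right) = 21 \left(-15\right) = -315$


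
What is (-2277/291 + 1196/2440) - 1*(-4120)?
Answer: 243346413/59170 ≈ 4112.7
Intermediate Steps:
(-2277/291 + 1196/2440) - 1*(-4120) = (-2277*1/291 + 1196*(1/2440)) + 4120 = (-759/97 + 299/610) + 4120 = -433987/59170 + 4120 = 243346413/59170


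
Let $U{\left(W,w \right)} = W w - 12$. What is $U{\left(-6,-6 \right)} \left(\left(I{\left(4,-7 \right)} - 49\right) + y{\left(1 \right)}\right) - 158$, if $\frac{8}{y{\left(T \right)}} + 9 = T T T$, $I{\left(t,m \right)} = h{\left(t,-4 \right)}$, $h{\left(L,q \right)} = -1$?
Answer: $-1382$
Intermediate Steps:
$I{\left(t,m \right)} = -1$
$y{\left(T \right)} = \frac{8}{-9 + T^{3}}$ ($y{\left(T \right)} = \frac{8}{-9 + T T T} = \frac{8}{-9 + T^{2} T} = \frac{8}{-9 + T^{3}}$)
$U{\left(W,w \right)} = -12 + W w$
$U{\left(-6,-6 \right)} \left(\left(I{\left(4,-7 \right)} - 49\right) + y{\left(1 \right)}\right) - 158 = \left(-12 - -36\right) \left(\left(-1 - 49\right) + \frac{8}{-9 + 1^{3}}\right) - 158 = \left(-12 + 36\right) \left(-50 + \frac{8}{-9 + 1}\right) - 158 = 24 \left(-50 + \frac{8}{-8}\right) - 158 = 24 \left(-50 + 8 \left(- \frac{1}{8}\right)\right) - 158 = 24 \left(-50 - 1\right) - 158 = 24 \left(-51\right) - 158 = -1224 - 158 = -1382$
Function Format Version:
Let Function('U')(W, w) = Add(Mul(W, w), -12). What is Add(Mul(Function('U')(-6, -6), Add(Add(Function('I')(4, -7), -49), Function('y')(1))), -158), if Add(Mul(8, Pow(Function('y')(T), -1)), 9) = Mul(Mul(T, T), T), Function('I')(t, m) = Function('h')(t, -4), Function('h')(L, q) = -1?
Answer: -1382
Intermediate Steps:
Function('I')(t, m) = -1
Function('y')(T) = Mul(8, Pow(Add(-9, Pow(T, 3)), -1)) (Function('y')(T) = Mul(8, Pow(Add(-9, Mul(Mul(T, T), T)), -1)) = Mul(8, Pow(Add(-9, Mul(Pow(T, 2), T)), -1)) = Mul(8, Pow(Add(-9, Pow(T, 3)), -1)))
Function('U')(W, w) = Add(-12, Mul(W, w))
Add(Mul(Function('U')(-6, -6), Add(Add(Function('I')(4, -7), -49), Function('y')(1))), -158) = Add(Mul(Add(-12, Mul(-6, -6)), Add(Add(-1, -49), Mul(8, Pow(Add(-9, Pow(1, 3)), -1)))), -158) = Add(Mul(Add(-12, 36), Add(-50, Mul(8, Pow(Add(-9, 1), -1)))), -158) = Add(Mul(24, Add(-50, Mul(8, Pow(-8, -1)))), -158) = Add(Mul(24, Add(-50, Mul(8, Rational(-1, 8)))), -158) = Add(Mul(24, Add(-50, -1)), -158) = Add(Mul(24, -51), -158) = Add(-1224, -158) = -1382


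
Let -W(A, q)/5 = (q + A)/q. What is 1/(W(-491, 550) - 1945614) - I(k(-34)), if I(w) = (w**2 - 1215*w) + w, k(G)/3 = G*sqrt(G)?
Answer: 75705729399754/214017599 - 123828*I*sqrt(34) ≈ 3.5374e+5 - 7.2204e+5*I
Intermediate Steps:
k(G) = 3*G**(3/2) (k(G) = 3*(G*sqrt(G)) = 3*G**(3/2))
I(w) = w**2 - 1214*w
W(A, q) = -5*(A + q)/q (W(A, q) = -5*(q + A)/q = -5*(A + q)/q)
1/(W(-491, 550) - 1945614) - I(k(-34)) = 1/((-5 - 5*(-491)/550) - 1945614) - 3*(-34)**(3/2)*(-1214 + 3*(-34)**(3/2)) = 1/((-5 - 5*(-491)*1/550) - 1945614) - 3*(-34*I*sqrt(34))*(-1214 + 3*(-34*I*sqrt(34))) = 1/((-5 + 491/110) - 1945614) - (-102*I*sqrt(34))*(-1214 - 102*I*sqrt(34)) = 1/(-59/110 - 1945614) - (-102)*I*sqrt(34)*(-1214 - 102*I*sqrt(34)) = 1/(-214017599/110) + 102*I*sqrt(34)*(-1214 - 102*I*sqrt(34)) = -110/214017599 + 102*I*sqrt(34)*(-1214 - 102*I*sqrt(34))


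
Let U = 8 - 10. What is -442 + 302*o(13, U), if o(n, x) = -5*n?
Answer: -20072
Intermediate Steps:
U = -2
-442 + 302*o(13, U) = -442 + 302*(-5*13) = -442 + 302*(-65) = -442 - 19630 = -20072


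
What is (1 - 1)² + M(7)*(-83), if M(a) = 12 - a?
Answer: -415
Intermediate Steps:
(1 - 1)² + M(7)*(-83) = (1 - 1)² + (12 - 1*7)*(-83) = 0² + (12 - 7)*(-83) = 0 + 5*(-83) = 0 - 415 = -415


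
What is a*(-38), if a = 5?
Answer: -190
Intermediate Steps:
a*(-38) = 5*(-38) = -190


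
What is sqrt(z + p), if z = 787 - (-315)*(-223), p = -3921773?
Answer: I*sqrt(3991231) ≈ 1997.8*I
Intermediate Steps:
z = -69458 (z = 787 - 315*223 = 787 - 70245 = -69458)
sqrt(z + p) = sqrt(-69458 - 3921773) = sqrt(-3991231) = I*sqrt(3991231)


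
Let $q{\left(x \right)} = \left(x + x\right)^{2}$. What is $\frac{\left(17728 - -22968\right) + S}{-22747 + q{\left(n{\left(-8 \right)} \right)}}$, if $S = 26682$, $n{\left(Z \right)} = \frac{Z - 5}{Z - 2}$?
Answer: $- \frac{842225}{284253} \approx -2.9629$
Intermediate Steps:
$n{\left(Z \right)} = \frac{-5 + Z}{-2 + Z}$
$q{\left(x \right)} = 4 x^{2}$ ($q{\left(x \right)} = \left(2 x\right)^{2} = 4 x^{2}$)
$\frac{\left(17728 - -22968\right) + S}{-22747 + q{\left(n{\left(-8 \right)} \right)}} = \frac{\left(17728 - -22968\right) + 26682}{-22747 + 4 \left(\frac{-5 - 8}{-2 - 8}\right)^{2}} = \frac{\left(17728 + 22968\right) + 26682}{-22747 + 4 \left(\frac{1}{-10} \left(-13\right)\right)^{2}} = \frac{40696 + 26682}{-22747 + 4 \left(\left(- \frac{1}{10}\right) \left(-13\right)\right)^{2}} = \frac{67378}{-22747 + 4 \left(\frac{13}{10}\right)^{2}} = \frac{67378}{-22747 + 4 \cdot \frac{169}{100}} = \frac{67378}{-22747 + \frac{169}{25}} = \frac{67378}{- \frac{568506}{25}} = 67378 \left(- \frac{25}{568506}\right) = - \frac{842225}{284253}$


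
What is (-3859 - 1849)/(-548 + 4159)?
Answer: -5708/3611 ≈ -1.5807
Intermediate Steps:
(-3859 - 1849)/(-548 + 4159) = -5708/3611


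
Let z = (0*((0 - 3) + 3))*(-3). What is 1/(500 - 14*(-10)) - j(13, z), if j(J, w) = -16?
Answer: 10241/640 ≈ 16.002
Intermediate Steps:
z = 0 (z = (0*(-3 + 3))*(-3) = (0*0)*(-3) = 0*(-3) = 0)
1/(500 - 14*(-10)) - j(13, z) = 1/(500 - 14*(-10)) - 1*(-16) = 1/(500 + 140) + 16 = 1/640 + 16 = 10241/640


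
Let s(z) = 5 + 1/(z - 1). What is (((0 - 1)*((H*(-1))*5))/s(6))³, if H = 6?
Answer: 421875/2197 ≈ 192.02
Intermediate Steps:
s(z) = 5 + 1/(-1 + z)
(((0 - 1)*((H*(-1))*5))/s(6))³ = (((0 - 1)*((6*(-1))*5))/(((-4 + 5*6)/(-1 + 6))))³ = ((-(-6)*5)/(((-4 + 30)/5)))³ = ((-1*(-30))/(((⅕)*26)))³ = (30/(26/5))³ = (30*(5/26))³ = (75/13)³ = 421875/2197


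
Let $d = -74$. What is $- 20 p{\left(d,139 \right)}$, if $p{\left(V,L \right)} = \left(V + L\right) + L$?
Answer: $-4080$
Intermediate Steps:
$p{\left(V,L \right)} = V + 2 L$ ($p{\left(V,L \right)} = \left(L + V\right) + L = V + 2 L$)
$- 20 p{\left(d,139 \right)} = - 20 \left(-74 + 2 \cdot 139\right) = - 20 \left(-74 + 278\right) = \left(-20\right) 204 = -4080$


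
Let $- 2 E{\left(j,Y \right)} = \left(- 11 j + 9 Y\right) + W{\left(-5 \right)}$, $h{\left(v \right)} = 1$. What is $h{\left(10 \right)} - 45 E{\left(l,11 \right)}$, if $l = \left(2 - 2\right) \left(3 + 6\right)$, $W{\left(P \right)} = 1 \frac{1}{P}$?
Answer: $2224$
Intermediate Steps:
$W{\left(P \right)} = \frac{1}{P}$
$l = 0$ ($l = 0 \cdot 9 = 0$)
$E{\left(j,Y \right)} = \frac{1}{10} - \frac{9 Y}{2} + \frac{11 j}{2}$ ($E{\left(j,Y \right)} = - \frac{\left(- 11 j + 9 Y\right) + \frac{1}{-5}}{2} = - \frac{\left(- 11 j + 9 Y\right) - \frac{1}{5}}{2} = - \frac{- \frac{1}{5} - 11 j + 9 Y}{2} = \frac{1}{10} - \frac{9 Y}{2} + \frac{11 j}{2}$)
$h{\left(10 \right)} - 45 E{\left(l,11 \right)} = 1 - 45 \left(\frac{1}{10} - \frac{99}{2} + \frac{11}{2} \cdot 0\right) = 1 - 45 \left(\frac{1}{10} - \frac{99}{2} + 0\right) = 1 - -2223 = 1 + 2223 = 2224$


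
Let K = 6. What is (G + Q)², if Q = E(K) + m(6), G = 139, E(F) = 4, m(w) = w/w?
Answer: 20736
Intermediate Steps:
m(w) = 1
Q = 5 (Q = 4 + 1 = 5)
(G + Q)² = (139 + 5)² = 144² = 20736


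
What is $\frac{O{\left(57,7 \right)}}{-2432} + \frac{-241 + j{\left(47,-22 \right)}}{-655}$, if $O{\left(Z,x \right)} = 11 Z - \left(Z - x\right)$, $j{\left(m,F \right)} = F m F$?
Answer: $- \frac{55114959}{1592960} \approx -34.599$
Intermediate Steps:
$j{\left(m,F \right)} = m F^{2}$
$O{\left(Z,x \right)} = x + 10 Z$
$\frac{O{\left(57,7 \right)}}{-2432} + \frac{-241 + j{\left(47,-22 \right)}}{-655} = \frac{7 + 10 \cdot 57}{-2432} + \frac{-241 + 47 \left(-22\right)^{2}}{-655} = \left(7 + 570\right) \left(- \frac{1}{2432}\right) + \left(-241 + 47 \cdot 484\right) \left(- \frac{1}{655}\right) = 577 \left(- \frac{1}{2432}\right) + \left(-241 + 22748\right) \left(- \frac{1}{655}\right) = - \frac{577}{2432} + 22507 \left(- \frac{1}{655}\right) = - \frac{577}{2432} - \frac{22507}{655} = - \frac{55114959}{1592960}$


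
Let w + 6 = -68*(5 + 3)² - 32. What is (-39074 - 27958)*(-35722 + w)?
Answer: 2688787584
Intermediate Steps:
w = -4390 (w = -6 + (-68*(5 + 3)² - 32) = -6 + (-68*8² - 32) = -6 + (-68*64 - 32) = -6 + (-4352 - 32) = -6 - 4384 = -4390)
(-39074 - 27958)*(-35722 + w) = (-39074 - 27958)*(-35722 - 4390) = -67032*(-40112) = 2688787584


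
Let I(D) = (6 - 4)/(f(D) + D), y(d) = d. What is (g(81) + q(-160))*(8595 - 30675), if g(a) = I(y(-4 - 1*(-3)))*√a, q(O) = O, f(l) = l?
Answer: 3731520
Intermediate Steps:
I(D) = 1/D (I(D) = (6 - 4)/(D + D) = 2/((2*D)) = 2*(1/(2*D)) = 1/D)
g(a) = -√a (g(a) = √a/(-4 - 1*(-3)) = √a/(-4 + 3) = √a/(-1) = -√a)
(g(81) + q(-160))*(8595 - 30675) = (-√81 - 160)*(8595 - 30675) = (-1*9 - 160)*(-22080) = (-9 - 160)*(-22080) = -169*(-22080) = 3731520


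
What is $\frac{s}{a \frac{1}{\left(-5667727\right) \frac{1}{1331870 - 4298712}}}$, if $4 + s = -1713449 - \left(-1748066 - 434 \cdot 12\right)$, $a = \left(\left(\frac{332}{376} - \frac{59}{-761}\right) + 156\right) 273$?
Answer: $\frac{620955170420153}{349773275721933} \approx 1.7753$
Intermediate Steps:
$a = \frac{3065247549}{71534}$ ($a = \left(\left(332 \cdot \frac{1}{376} - - \frac{59}{761}\right) + 156\right) 273 = \left(\left(\frac{83}{94} + \frac{59}{761}\right) + 156\right) 273 = \left(\frac{68709}{71534} + 156\right) 273 = \frac{11228013}{71534} \cdot 273 = \frac{3065247549}{71534} \approx 42850.0$)
$s = 39821$ ($s = -4 - \left(-34617 - 434 \cdot 12\right) = -4 - \left(-34617 - 5208\right) = -4 - -39825 = -4 + \left(-1713449 + 1753274\right) = -4 + 39825 = 39821$)
$\frac{s}{a \frac{1}{\left(-5667727\right) \frac{1}{1331870 - 4298712}}} = \frac{39821}{\frac{3065247549}{71534} \frac{1}{\left(-5667727\right) \frac{1}{1331870 - 4298712}}} = \frac{39821}{\frac{3065247549}{71534} \frac{1}{\left(-5667727\right) \frac{1}{-2966842}}} = \frac{39821}{\frac{3065247549}{71534} \frac{1}{\left(-5667727\right) \left(- \frac{1}{2966842}\right)}} = \frac{39821}{\frac{3065247549}{71534} \frac{1}{\frac{5667727}{2966842}}} = \frac{39821}{\frac{3065247549}{71534} \cdot \frac{2966842}{5667727}} = \frac{39821}{\frac{349773275721933}{15593660893}} = 39821 \cdot \frac{15593660893}{349773275721933} = \frac{620955170420153}{349773275721933}$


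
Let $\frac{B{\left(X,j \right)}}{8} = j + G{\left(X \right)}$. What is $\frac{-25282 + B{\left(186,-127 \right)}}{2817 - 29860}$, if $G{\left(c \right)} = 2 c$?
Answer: $\frac{23322}{27043} \approx 0.8624$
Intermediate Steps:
$B{\left(X,j \right)} = 8 j + 16 X$ ($B{\left(X,j \right)} = 8 \left(j + 2 X\right) = 8 j + 16 X$)
$\frac{-25282 + B{\left(186,-127 \right)}}{2817 - 29860} = \frac{-25282 + \left(8 \left(-127\right) + 16 \cdot 186\right)}{2817 - 29860} = \frac{-25282 + \left(-1016 + 2976\right)}{-27043} = \left(-25282 + 1960\right) \left(- \frac{1}{27043}\right) = \left(-23322\right) \left(- \frac{1}{27043}\right) = \frac{23322}{27043}$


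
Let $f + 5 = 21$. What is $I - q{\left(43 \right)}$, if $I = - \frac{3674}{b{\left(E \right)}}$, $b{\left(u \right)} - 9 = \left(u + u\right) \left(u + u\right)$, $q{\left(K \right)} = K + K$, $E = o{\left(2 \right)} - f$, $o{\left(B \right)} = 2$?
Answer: $- \frac{71872}{793} \approx -90.633$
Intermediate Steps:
$f = 16$ ($f = -5 + 21 = 16$)
$E = -14$ ($E = 2 - 16 = -14$)
$q{\left(K \right)} = 2 K$
$b{\left(u \right)} = 9 + 4 u^{2}$ ($b{\left(u \right)} = 9 + \left(u + u\right) \left(u + u\right) = 9 + 2 u 2 u = 9 + 4 u^{2}$)
$I = - \frac{3674}{793}$ ($I = - \frac{3674}{9 + 4 \left(-14\right)^{2}} = - \frac{3674}{9 + 4 \cdot 196} = - \frac{3674}{9 + 784} = - \frac{3674}{793} \approx -4.633$)
$I - q{\left(43 \right)} = - \frac{3674}{793} - 2 \cdot 43 = - \frac{3674}{793} - 86 = - \frac{71872}{793}$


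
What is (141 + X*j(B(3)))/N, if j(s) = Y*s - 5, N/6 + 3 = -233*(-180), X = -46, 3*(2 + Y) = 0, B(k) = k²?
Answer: 1199/251622 ≈ 0.0047651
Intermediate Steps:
Y = -2 (Y = -2 + (⅓)*0 = -2 + 0 = -2)
N = 251622 (N = -18 + 6*(-233*(-180)) = -18 + 6*41940 = -18 + 251640 = 251622)
j(s) = -5 - 2*s (j(s) = -2*s - 5 = -5 - 2*s)
(141 + X*j(B(3)))/N = (141 - 46*(-5 - 2*3²))/251622 = (141 - 46*(-5 - 2*9))*(1/251622) = (141 - 46*(-5 - 18))*(1/251622) = (141 - 46*(-23))*(1/251622) = (141 + 1058)*(1/251622) = 1199*(1/251622) = 1199/251622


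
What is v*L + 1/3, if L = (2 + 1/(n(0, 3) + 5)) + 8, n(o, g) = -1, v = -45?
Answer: -5531/12 ≈ -460.92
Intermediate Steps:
L = 41/4 (L = (2 + 1/(-1 + 5)) + 8 = (2 + 1/4) + 8 = 9/4 + 8 = 41/4 ≈ 10.250)
v*L + 1/3 = -45*41/4 + 1/3 = -1845/4 + 1/3 = -5531/12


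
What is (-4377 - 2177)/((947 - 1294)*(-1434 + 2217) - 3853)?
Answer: 3277/137777 ≈ 0.023785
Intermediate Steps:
(-4377 - 2177)/((947 - 1294)*(-1434 + 2217) - 3853) = -6554/(-347*783 - 3853) = -6554/(-271701 - 3853) = -6554/(-275554) = -6554*(-1/275554) = 3277/137777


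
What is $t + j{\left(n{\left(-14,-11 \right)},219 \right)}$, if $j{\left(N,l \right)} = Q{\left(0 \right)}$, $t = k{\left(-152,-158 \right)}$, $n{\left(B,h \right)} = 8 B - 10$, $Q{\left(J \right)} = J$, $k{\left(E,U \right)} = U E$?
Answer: $24016$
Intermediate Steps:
$k{\left(E,U \right)} = E U$
$n{\left(B,h \right)} = -10 + 8 B$
$t = 24016$ ($t = \left(-152\right) \left(-158\right) = 24016$)
$j{\left(N,l \right)} = 0$
$t + j{\left(n{\left(-14,-11 \right)},219 \right)} = 24016 + 0 = 24016$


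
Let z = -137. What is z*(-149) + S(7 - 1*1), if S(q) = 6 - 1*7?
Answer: 20412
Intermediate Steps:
S(q) = -1 (S(q) = 6 - 7 = -1)
z*(-149) + S(7 - 1*1) = -137*(-149) - 1 = 20413 - 1 = 20412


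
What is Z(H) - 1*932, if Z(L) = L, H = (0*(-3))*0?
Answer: -932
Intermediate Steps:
H = 0 (H = 0*0 = 0)
Z(H) - 1*932 = 0 - 1*932 = 0 - 932 = -932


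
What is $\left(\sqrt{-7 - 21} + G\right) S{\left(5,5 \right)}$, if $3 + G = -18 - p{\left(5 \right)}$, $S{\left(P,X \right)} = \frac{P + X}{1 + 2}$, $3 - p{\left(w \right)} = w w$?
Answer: $\frac{10}{3} + \frac{20 i \sqrt{7}}{3} \approx 3.3333 + 17.638 i$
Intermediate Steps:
$p{\left(w \right)} = 3 - w^{2}$ ($p{\left(w \right)} = 3 - w w = 3 - w^{2}$)
$S{\left(P,X \right)} = \frac{P}{3} + \frac{X}{3}$ ($S{\left(P,X \right)} = \frac{P + X}{3} = \left(P + X\right) \frac{1}{3} = \frac{P}{3} + \frac{X}{3}$)
$G = 1$ ($G = -3 - \left(21 - 25\right) = -3 - -4 = -3 + \left(-18 + 22\right) = -3 + 4 = 1$)
$\left(\sqrt{-7 - 21} + G\right) S{\left(5,5 \right)} = \left(\sqrt{-7 - 21} + 1\right) \left(\frac{1}{3} \cdot 5 + \frac{1}{3} \cdot 5\right) = \left(\sqrt{-28} + 1\right) \left(\frac{5}{3} + \frac{5}{3}\right) = \left(2 i \sqrt{7} + 1\right) \frac{10}{3} = \left(1 + 2 i \sqrt{7}\right) \frac{10}{3} = \frac{10}{3} + \frac{20 i \sqrt{7}}{3}$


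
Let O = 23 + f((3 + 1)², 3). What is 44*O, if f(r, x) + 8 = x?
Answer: 792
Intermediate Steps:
f(r, x) = -8 + x
O = 18 (O = 23 + (-8 + 3) = 23 - 5 = 18)
44*O = 44*18 = 792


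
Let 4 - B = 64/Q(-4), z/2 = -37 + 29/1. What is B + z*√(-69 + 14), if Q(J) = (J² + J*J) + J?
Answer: 12/7 - 16*I*√55 ≈ 1.7143 - 118.66*I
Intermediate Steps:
Q(J) = J + 2*J² (Q(J) = (J² + J²) + J = 2*J² + J = J + 2*J²)
z = -16 (z = 2*(-37 + 29/1) = 2*(-37 + 29*1) = 2*(-37 + 29) = 2*(-8) = -16)
B = 12/7 (B = 4 - 64/((-4*(1 + 2*(-4)))) = 4 - 64/((-4*(1 - 8))) = 4 - 64/((-4*(-7))) = 4 - 64/28 = 4 - 1*16/7 = 4 - 16/7 = 12/7 ≈ 1.7143)
B + z*√(-69 + 14) = 12/7 - 16*√(-69 + 14) = 12/7 - 16*I*√55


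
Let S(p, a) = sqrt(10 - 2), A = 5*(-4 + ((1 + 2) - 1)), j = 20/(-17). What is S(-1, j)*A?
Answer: -20*sqrt(2) ≈ -28.284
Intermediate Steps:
j = -20/17 (j = 20*(-1/17) = -20/17 ≈ -1.1765)
A = -10 (A = 5*(-4 + (3 - 1)) = 5*(-4 + 2) = 5*(-2) = -10)
S(p, a) = 2*sqrt(2) (S(p, a) = sqrt(8) = 2*sqrt(2))
S(-1, j)*A = (2*sqrt(2))*(-10) = -20*sqrt(2)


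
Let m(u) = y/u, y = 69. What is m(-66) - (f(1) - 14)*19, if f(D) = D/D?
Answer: 5411/22 ≈ 245.95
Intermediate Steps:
f(D) = 1
m(u) = 69/u
m(-66) - (f(1) - 14)*19 = 69/(-66) - (1 - 14)*19 = 69*(-1/66) - (-13)*19 = -23/22 - 1*(-247) = -23/22 + 247 = 5411/22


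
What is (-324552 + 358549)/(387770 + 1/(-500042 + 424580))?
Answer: 2565481614/29261899739 ≈ 0.087673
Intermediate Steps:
(-324552 + 358549)/(387770 + 1/(-500042 + 424580)) = 33997/(387770 + 1/(-75462)) = 33997/(387770 - 1/75462) = 33997/(29261899739/75462) = 33997*(75462/29261899739) = 2565481614/29261899739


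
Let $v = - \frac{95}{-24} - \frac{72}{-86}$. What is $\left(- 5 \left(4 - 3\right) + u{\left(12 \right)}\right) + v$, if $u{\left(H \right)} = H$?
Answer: $\frac{12173}{1032} \approx 11.796$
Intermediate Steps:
$v = \frac{4949}{1032}$ ($v = \left(-95\right) \left(- \frac{1}{24}\right) - - \frac{36}{43} = \frac{95}{24} + \frac{36}{43} = \frac{4949}{1032} \approx 4.7955$)
$\left(- 5 \left(4 - 3\right) + u{\left(12 \right)}\right) + v = \left(- 5 \left(4 - 3\right) + 12\right) + \frac{4949}{1032} = \left(\left(-5\right) 1 + 12\right) + \frac{4949}{1032} = \left(-5 + 12\right) + \frac{4949}{1032} = 7 + \frac{4949}{1032} = \frac{12173}{1032}$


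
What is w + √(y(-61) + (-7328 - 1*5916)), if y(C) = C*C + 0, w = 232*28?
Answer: 6496 + I*√9523 ≈ 6496.0 + 97.586*I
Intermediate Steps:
w = 6496
y(C) = C² (y(C) = C² + 0 = C²)
w + √(y(-61) + (-7328 - 1*5916)) = 6496 + √((-61)² + (-7328 - 1*5916)) = 6496 + √(3721 + (-7328 - 5916)) = 6496 + √(3721 - 13244) = 6496 + √(-9523) = 6496 + I*√9523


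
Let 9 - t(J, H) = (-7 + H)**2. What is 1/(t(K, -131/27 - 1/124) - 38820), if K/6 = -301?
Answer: -11209104/436613181193 ≈ -2.5673e-5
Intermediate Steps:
K = -1806 (K = 6*(-301) = -1806)
t(J, H) = 9 - (-7 + H)**2
1/(t(K, -131/27 - 1/124) - 38820) = 1/((9 - (-7 + (-131/27 - 1/124))**2) - 38820) = 1/((9 - (-7 - 16271/3348)**2) - 38820) = 1/((9 - (-39707/3348)**2) - 38820) = 1/((9 - 1*1576645849/11209104) - 38820) = 1/((9 - 1576645849/11209104) - 38820) = 1/(-1475763913/11209104 - 38820) = 1/(-436613181193/11209104) = -11209104/436613181193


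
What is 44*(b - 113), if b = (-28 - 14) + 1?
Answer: -6776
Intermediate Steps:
b = -41 (b = -42 + 1 = -41)
44*(b - 113) = 44*(-41 - 113) = 44*(-154) = -6776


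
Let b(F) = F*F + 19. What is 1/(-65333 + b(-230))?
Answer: -1/12414 ≈ -8.0554e-5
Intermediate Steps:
b(F) = 19 + F**2 (b(F) = F**2 + 19 = 19 + F**2)
1/(-65333 + b(-230)) = 1/(-65333 + (19 + (-230)**2)) = 1/(-65333 + (19 + 52900)) = 1/(-65333 + 52919) = 1/(-12414) = -1/12414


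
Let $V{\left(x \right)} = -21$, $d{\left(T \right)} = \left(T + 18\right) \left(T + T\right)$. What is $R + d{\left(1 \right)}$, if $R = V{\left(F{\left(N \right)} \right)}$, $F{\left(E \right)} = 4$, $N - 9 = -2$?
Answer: $17$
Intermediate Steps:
$N = 7$ ($N = 9 - 2 = 7$)
$d{\left(T \right)} = 2 T \left(18 + T\right)$ ($d{\left(T \right)} = \left(18 + T\right) 2 T = 2 T \left(18 + T\right)$)
$R = -21$
$R + d{\left(1 \right)} = -21 + 2 \cdot 1 \left(18 + 1\right) = -21 + 2 \cdot 1 \cdot 19 = -21 + 38 = 17$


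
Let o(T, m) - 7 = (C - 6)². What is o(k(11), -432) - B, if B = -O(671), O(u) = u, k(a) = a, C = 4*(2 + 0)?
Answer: 682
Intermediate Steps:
C = 8 (C = 4*2 = 8)
B = -671 (B = -1*671 = -671)
o(T, m) = 11 (o(T, m) = 7 + (8 - 6)² = 7 + 2² = 7 + 4 = 11)
o(k(11), -432) - B = 11 - 1*(-671) = 11 + 671 = 682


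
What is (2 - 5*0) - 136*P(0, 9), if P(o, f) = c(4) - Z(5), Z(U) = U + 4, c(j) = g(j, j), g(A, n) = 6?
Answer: 410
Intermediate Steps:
c(j) = 6
Z(U) = 4 + U
P(o, f) = -3 (P(o, f) = 6 - (4 + 5) = 6 - 1*9 = 6 - 9 = -3)
(2 - 5*0) - 136*P(0, 9) = (2 - 5*0) - 136*(-3) = (2 + 0) + 408 = 2 + 408 = 410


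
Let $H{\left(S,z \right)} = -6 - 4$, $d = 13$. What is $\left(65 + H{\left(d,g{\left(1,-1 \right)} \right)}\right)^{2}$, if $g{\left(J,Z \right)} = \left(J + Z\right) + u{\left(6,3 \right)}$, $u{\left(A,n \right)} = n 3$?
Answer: $3025$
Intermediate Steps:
$u{\left(A,n \right)} = 3 n$
$g{\left(J,Z \right)} = 9 + J + Z$ ($g{\left(J,Z \right)} = \left(J + Z\right) + 3 \cdot 3 = \left(J + Z\right) + 9 = 9 + J + Z$)
$H{\left(S,z \right)} = -10$
$\left(65 + H{\left(d,g{\left(1,-1 \right)} \right)}\right)^{2} = \left(65 - 10\right)^{2} = 55^{2} = 3025$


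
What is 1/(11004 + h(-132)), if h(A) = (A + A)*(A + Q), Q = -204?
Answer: 1/99708 ≈ 1.0029e-5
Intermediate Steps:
h(A) = 2*A*(-204 + A) (h(A) = (A + A)*(A - 204) = (2*A)*(-204 + A) = 2*A*(-204 + A))
1/(11004 + h(-132)) = 1/(11004 + 2*(-132)*(-204 - 132)) = 1/(11004 + 2*(-132)*(-336)) = 1/(11004 + 88704) = 1/99708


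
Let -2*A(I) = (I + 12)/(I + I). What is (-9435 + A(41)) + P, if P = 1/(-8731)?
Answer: -13510288447/1431884 ≈ -9435.3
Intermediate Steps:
A(I) = -(12 + I)/(4*I) (A(I) = -(I + 12)/(2*(I + I)) = -(12 + I)/(2*(2*I)) = -(12 + I)*1/(2*I)/2 = -(12 + I)/(4*I))
P = -1/8731 ≈ -0.00011453
(-9435 + A(41)) + P = (-9435 + (¼)*(-12 - 1*41)/41) - 1/8731 = (-9435 + (¼)*(1/41)*(-12 - 41)) - 1/8731 = (-9435 + (¼)*(1/41)*(-53)) - 1/8731 = (-9435 - 53/164) - 1/8731 = -1547393/164 - 1/8731 = -13510288447/1431884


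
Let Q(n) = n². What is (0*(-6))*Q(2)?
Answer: 0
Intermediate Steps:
(0*(-6))*Q(2) = (0*(-6))*2² = 0*4 = 0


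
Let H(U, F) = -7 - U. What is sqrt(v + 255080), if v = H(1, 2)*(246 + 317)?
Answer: 4*sqrt(15661) ≈ 500.58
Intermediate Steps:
v = -4504 (v = (-7 - 1*1)*(246 + 317) = (-7 - 1)*563 = -8*563 = -4504)
sqrt(v + 255080) = sqrt(-4504 + 255080) = sqrt(250576) = 4*sqrt(15661)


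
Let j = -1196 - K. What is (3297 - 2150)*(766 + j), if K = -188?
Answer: -277574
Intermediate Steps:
j = -1008 (j = -1196 - 1*(-188) = -1196 + 188 = -1008)
(3297 - 2150)*(766 + j) = (3297 - 2150)*(766 - 1008) = 1147*(-242) = -277574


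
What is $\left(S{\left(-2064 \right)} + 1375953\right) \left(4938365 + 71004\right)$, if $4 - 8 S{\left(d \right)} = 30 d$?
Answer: $\frac{13862862648803}{2} \approx 6.9314 \cdot 10^{12}$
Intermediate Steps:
$S{\left(d \right)} = \frac{1}{2} - \frac{15 d}{4}$ ($S{\left(d \right)} = \frac{1}{2} - \frac{30 d}{8} = \frac{1}{2} - \frac{15 d}{4}$)
$\left(S{\left(-2064 \right)} + 1375953\right) \left(4938365 + 71004\right) = \left(\left(\frac{1}{2} - -7740\right) + 1375953\right) \left(4938365 + 71004\right) = \left(\left(\frac{1}{2} + 7740\right) + 1375953\right) 5009369 = \left(\frac{15481}{2} + 1375953\right) 5009369 = \frac{2767387}{2} \cdot 5009369 = \frac{13862862648803}{2}$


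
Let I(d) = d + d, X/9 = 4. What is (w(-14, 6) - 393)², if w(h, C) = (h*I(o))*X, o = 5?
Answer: 29517489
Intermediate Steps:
X = 36 (X = 9*4 = 36)
I(d) = 2*d
w(h, C) = 360*h (w(h, C) = (h*(2*5))*36 = (h*10)*36 = (10*h)*36 = 360*h)
(w(-14, 6) - 393)² = (360*(-14) - 393)² = (-5040 - 393)² = (-5433)² = 29517489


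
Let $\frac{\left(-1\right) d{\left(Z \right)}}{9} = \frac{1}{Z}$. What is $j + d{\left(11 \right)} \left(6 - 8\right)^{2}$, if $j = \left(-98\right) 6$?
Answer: $- \frac{6504}{11} \approx -591.27$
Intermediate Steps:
$j = -588$
$d{\left(Z \right)} = - \frac{9}{Z}$
$j + d{\left(11 \right)} \left(6 - 8\right)^{2} = -588 + - \frac{9}{11} \left(6 - 8\right)^{2} = -588 + \left(-9\right) \frac{1}{11} \left(-2\right)^{2} = -588 - \frac{36}{11} = - \frac{6504}{11}$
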